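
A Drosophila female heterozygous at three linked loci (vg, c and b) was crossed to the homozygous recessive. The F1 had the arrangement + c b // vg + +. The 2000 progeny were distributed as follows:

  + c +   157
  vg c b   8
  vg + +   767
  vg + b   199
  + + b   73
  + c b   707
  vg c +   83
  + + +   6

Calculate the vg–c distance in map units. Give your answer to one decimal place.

8.5 map units

The two rarest classes, vg c b and + + +, are the double crossovers. Comparing them with the parentals, only the vg allele has switched, so vg is the middle locus and the order is b – vg – c.
Crossovers in the vg–c interval produce the single-crossover classes + + b and vg c + (73 + 83 = 156) plus the double crossovers (14).
RF(vg–c) = (156 + 14) / 2000 = 170/2000 = 0.0850 → 8.5 map units.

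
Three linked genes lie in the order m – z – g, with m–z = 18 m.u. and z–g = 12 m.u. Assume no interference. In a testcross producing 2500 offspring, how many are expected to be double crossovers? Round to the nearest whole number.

54

Map distances give recombination frequencies of 0.180 and 0.120 for the two intervals.
With no interference, expected double-crossover frequency = 0.180 × 0.120 = 0.02160.
Expected number = 0.02160 × 2500 = 54.00 ≈ 54.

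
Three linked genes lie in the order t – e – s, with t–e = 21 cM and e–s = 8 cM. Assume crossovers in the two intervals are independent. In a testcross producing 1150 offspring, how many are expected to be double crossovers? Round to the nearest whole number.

Map distances give recombination frequencies of 0.210 and 0.080 for the two intervals.
With no interference, expected double-crossover frequency = 0.210 × 0.080 = 0.01680.
Expected number = 0.01680 × 1150 = 19.32 ≈ 19.

19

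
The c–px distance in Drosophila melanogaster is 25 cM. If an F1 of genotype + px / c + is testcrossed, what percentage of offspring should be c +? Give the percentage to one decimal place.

37.5%

A map distance of 25 cM corresponds to a recombination frequency of 0.250.
The F1 is + px / c +, so c + is a parental gamete class with expected frequency (1 − r)/2 = 0.750/2 = 0.3750.
That is 0.3750 = 37.5% of the progeny.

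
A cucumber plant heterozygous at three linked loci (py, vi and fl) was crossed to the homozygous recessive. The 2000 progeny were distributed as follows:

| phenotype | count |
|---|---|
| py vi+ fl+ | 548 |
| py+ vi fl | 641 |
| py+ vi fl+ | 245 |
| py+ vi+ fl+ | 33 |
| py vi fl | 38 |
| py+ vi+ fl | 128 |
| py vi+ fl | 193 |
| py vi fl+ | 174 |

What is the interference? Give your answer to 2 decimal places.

0.25

The two most frequent reciprocal classes, py+ vi fl and py vi+ fl+, are the parental types, so the F1 was py+ vi fl / py vi+ fl+.
The two rarest classes, py vi fl and py+ vi+ fl+, are the double crossovers. Comparing them with the parentals, only the py allele has switched, so py is the middle locus and the order is vi – py – fl.
vi–py: (302 + 71)/2000 = 0.1865; py–fl: (438 + 71)/2000 = 0.2545.
Expected DCO frequency = 0.1865 × 0.2545 ≈ 0.04746; observed = 71/2000 ≈ 0.03550.
Coefficient of coincidence = 0.03550/0.04746 ≈ 0.75; interference = 1 − 0.75 = 0.25.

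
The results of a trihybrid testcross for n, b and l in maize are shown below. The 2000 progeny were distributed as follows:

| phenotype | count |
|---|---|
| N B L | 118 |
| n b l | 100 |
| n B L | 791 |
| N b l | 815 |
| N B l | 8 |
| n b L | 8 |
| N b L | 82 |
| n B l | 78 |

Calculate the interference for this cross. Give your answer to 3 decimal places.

The two most frequent reciprocal classes, n B L and N b l, are the parental types, so the F1 was n B L / N b l.
The two rarest classes, n b L and N B l, are the double crossovers. Comparing them with the parentals, only the b allele has switched, so b is the middle locus and the order is n – b – l.
n–b: (218 + 16)/2000 = 0.1170; b–l: (160 + 16)/2000 = 0.0880.
Expected DCO frequency = 0.1170 × 0.0880 ≈ 0.01030; observed = 16/2000 ≈ 0.00800.
Coefficient of coincidence = 0.00800/0.01030 ≈ 0.777; interference = 1 − 0.777 = 0.223.

0.223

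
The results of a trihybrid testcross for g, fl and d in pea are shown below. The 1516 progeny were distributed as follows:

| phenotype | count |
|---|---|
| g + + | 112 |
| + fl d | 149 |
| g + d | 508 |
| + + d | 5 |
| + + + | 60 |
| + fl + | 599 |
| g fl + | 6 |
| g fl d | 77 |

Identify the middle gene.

g

The two most frequent reciprocal classes, g + d and + fl +, are the parental types, so the F1 was g + d / + fl +.
The two rarest classes, + + d and g fl +, are the double crossovers. Comparing them with the parentals, only the g allele has switched, so g is the middle locus and the order is fl – g – d.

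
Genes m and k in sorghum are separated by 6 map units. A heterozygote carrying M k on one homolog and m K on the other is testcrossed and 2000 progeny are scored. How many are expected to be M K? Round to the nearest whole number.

A map distance of 6 map units corresponds to a recombination frequency of 0.060.
The F1 is M k / m K, so M K is a recombinant gamete class with expected frequency r/2 = 0.060/2 = 0.0300.
Expected number = 0.0300 × 2000 = 60.00 ≈ 60.

60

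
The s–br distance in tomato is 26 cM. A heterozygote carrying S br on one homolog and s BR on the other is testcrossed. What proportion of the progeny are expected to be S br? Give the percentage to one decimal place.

A map distance of 26 cM corresponds to a recombination frequency of 0.260.
The F1 is S br / s BR, so S br is a parental gamete class with expected frequency (1 − r)/2 = 0.740/2 = 0.3700.
That is 0.3700 = 37.0% of the progeny.

37.0%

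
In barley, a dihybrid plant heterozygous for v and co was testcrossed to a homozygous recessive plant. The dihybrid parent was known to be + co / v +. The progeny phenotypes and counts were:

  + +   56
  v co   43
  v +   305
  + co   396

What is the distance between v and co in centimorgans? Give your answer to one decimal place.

The recombinant classes are + + and v co: 56 + 43 = 99.
Recombination frequency = 99/800 = 0.1237 ≈ 12.4%, i.e. 12.4 centimorgans.

12.4 centimorgans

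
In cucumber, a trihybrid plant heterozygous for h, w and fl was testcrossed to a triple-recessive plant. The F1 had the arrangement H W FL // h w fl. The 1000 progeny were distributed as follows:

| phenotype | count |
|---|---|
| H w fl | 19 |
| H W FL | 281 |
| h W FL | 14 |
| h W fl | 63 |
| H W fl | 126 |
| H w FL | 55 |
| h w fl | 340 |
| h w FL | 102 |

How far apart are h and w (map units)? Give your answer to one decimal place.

The two rarest classes, h W FL and H w fl, are the double crossovers. Comparing them with the parentals, only the h allele has switched, so h is the middle locus and the order is fl – h – w.
Crossovers in the h–w interval produce the single-crossover classes H w FL and h W fl (55 + 63 = 118) plus the double crossovers (33).
RF(h–w) = (118 + 33) / 1000 = 151/1000 = 0.1510 → 15.1 map units.

15.1 map units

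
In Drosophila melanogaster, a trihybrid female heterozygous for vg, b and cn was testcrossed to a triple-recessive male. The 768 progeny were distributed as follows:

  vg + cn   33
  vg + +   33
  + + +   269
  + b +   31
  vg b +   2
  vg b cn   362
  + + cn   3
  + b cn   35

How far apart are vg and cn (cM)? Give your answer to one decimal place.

9.5 cM

The two most frequent reciprocal classes, + + + and vg b cn, are the parental types, so the F1 was + + + / vg b cn.
The two rarest classes, + + cn and vg b +, are the double crossovers. Comparing them with the parentals, only the cn allele has switched, so cn is the middle locus and the order is vg – cn – b.
Crossovers in the vg–cn interval produce the single-crossover classes vg + + and + b cn (33 + 35 = 68) plus the double crossovers (5).
RF(vg–cn) = (68 + 5) / 768 = 73/768 = 0.0951 → 9.5 cM.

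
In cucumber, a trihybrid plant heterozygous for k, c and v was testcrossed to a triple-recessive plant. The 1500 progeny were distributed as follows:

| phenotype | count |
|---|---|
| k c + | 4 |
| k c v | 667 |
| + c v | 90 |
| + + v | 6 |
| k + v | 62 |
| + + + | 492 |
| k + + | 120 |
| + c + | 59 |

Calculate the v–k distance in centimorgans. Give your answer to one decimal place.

The two most frequent reciprocal classes, k c v and + + +, are the parental types, so the F1 was k c v / + + +.
The two rarest classes, k c + and + + v, are the double crossovers. Comparing them with the parentals, only the v allele has switched, so v is the middle locus and the order is k – v – c.
Crossovers in the k–v interval produce the single-crossover classes + c v and k + + (90 + 120 = 210) plus the double crossovers (10).
RF(k–v) = (210 + 10) / 1500 = 220/1500 = 0.1467 → 14.7 centimorgans.

14.7 centimorgans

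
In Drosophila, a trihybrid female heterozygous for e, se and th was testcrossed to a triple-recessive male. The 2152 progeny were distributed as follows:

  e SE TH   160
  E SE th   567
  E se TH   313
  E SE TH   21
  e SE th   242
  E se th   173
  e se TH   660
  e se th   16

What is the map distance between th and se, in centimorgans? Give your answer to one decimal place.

The two most frequent reciprocal classes, E SE th and e se TH, are the parental types, so the F1 was E SE th / e se TH.
The two rarest classes, E SE TH and e se th, are the double crossovers. Comparing them with the parentals, only the th allele has switched, so th is the middle locus and the order is se – th – e.
Crossovers in the se–th interval produce the single-crossover classes E se th and e SE TH (173 + 160 = 333) plus the double crossovers (37).
RF(se–th) = (333 + 37) / 2152 = 370/2152 = 0.1719 → 17.2 centimorgans.

17.2 centimorgans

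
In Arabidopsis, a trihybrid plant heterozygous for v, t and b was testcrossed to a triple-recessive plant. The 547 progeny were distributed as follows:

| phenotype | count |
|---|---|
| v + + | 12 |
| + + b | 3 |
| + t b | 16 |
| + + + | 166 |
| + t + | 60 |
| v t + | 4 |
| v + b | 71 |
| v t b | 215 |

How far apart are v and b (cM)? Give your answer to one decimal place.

The two most frequent reciprocal classes, + + + and v t b, are the parental types, so the F1 was + + + / v t b.
The two rarest classes, + + b and v t +, are the double crossovers. Comparing them with the parentals, only the b allele has switched, so b is the middle locus and the order is t – b – v.
Crossovers in the b–v interval produce the single-crossover classes v + + and + t b (12 + 16 = 28) plus the double crossovers (7).
RF(b–v) = (28 + 7) / 547 = 35/547 = 0.0640 → 6.4 cM.

6.4 cM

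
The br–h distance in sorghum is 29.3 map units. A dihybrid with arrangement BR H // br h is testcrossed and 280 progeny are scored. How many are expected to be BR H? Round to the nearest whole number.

99

A map distance of 29.3 map units corresponds to a recombination frequency of 0.293.
The F1 is BR H / br h, so BR H is a parental gamete class with expected frequency (1 − r)/2 = 0.707/2 = 0.3535.
Expected number = 0.3535 × 280 = 98.98 ≈ 99.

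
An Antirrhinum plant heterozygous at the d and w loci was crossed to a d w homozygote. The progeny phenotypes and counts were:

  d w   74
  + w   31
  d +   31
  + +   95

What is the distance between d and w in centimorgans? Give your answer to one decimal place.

The two most frequent classes, + + (95) and d w (74), are the parental types, so the F1 was + + / d w.
The recombinant classes are + w and d +: 31 + 31 = 62.
Recombination frequency = 62/231 = 0.2684 ≈ 26.8%, i.e. 26.8 centimorgans.

26.8 centimorgans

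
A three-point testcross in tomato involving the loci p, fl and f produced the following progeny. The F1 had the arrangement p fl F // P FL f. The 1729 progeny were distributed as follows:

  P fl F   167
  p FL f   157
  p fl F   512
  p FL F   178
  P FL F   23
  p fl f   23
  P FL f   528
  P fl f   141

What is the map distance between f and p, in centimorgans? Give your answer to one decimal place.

The two rarest classes, p fl f and P FL F, are the double crossovers. Comparing them with the parentals, only the f allele has switched, so f is the middle locus and the order is fl – f – p.
Crossovers in the f–p interval produce the single-crossover classes P fl F and p FL f (167 + 157 = 324) plus the double crossovers (46).
RF(f–p) = (324 + 46) / 1729 = 370/1729 = 0.2140 → 21.4 centimorgans.

21.4 centimorgans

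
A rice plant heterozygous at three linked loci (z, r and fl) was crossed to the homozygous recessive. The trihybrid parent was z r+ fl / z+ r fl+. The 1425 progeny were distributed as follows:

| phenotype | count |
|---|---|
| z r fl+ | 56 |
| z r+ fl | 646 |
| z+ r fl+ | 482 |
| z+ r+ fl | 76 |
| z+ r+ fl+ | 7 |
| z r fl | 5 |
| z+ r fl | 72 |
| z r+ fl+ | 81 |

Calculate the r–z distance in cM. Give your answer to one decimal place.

10.1 cM

The two rarest classes, z r fl and z+ r+ fl+, are the double crossovers. Comparing them with the parentals, only the r allele has switched, so r is the middle locus and the order is fl – r – z.
Crossovers in the r–z interval produce the single-crossover classes z+ r+ fl and z r fl+ (76 + 56 = 132) plus the double crossovers (12).
RF(r–z) = (132 + 12) / 1425 = 144/1425 = 0.1011 → 10.1 cM.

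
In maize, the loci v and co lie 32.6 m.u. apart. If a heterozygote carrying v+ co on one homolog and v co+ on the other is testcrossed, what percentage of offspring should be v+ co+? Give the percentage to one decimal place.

16.3%

A map distance of 32.6 m.u. corresponds to a recombination frequency of 0.326.
The F1 is v+ co / v co+, so v+ co+ is a recombinant gamete class with expected frequency r/2 = 0.326/2 = 0.1630.
That is 0.1630 = 16.3% of the progeny.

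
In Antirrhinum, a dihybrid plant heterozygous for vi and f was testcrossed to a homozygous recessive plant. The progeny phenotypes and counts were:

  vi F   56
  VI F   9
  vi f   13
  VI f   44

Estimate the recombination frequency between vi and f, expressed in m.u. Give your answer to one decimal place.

18.0 m.u.

The two most frequent classes, VI f (44) and vi F (56), are the parental types, so the F1 was VI f / vi F.
The recombinant classes are VI F and vi f: 9 + 13 = 22.
Recombination frequency = 22/122 = 0.1803 ≈ 18.0%, i.e. 18.0 m.u.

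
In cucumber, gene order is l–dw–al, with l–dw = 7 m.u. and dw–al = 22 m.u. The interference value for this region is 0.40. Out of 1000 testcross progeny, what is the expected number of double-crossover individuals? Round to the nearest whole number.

9

Map distances give recombination frequencies of 0.070 and 0.220 for the two intervals.
With interference 0.40 (so coincidence = 0.60), expected double-crossover frequency = 0.070 × 0.220 × 0.60 = 0.00924.
Expected number = 0.00924 × 1000 = 9.24 ≈ 9.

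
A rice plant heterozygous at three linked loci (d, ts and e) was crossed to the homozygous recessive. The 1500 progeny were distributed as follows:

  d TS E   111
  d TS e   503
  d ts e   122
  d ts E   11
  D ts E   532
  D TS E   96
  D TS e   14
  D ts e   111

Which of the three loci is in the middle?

The two most frequent reciprocal classes, D ts E and d TS e, are the parental types, so the F1 was D ts E / d TS e.
The two rarest classes, d ts E and D TS e, are the double crossovers. Comparing them with the parentals, only the d allele has switched, so d is the middle locus and the order is ts – d – e.

d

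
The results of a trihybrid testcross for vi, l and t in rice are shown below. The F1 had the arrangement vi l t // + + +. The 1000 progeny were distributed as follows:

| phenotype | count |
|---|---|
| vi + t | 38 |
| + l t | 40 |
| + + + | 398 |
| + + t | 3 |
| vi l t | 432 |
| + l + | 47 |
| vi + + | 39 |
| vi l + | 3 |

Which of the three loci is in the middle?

The two rarest classes, vi l + and + + t, are the double crossovers. Comparing them with the parentals, only the t allele has switched, so t is the middle locus and the order is l – t – vi.

t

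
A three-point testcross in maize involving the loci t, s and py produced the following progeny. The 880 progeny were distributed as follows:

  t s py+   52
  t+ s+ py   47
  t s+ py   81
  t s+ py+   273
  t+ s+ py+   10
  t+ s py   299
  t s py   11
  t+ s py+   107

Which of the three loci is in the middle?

t

The two most frequent reciprocal classes, t+ s py and t s+ py+, are the parental types, so the F1 was t+ s py / t s+ py+.
The two rarest classes, t s py and t+ s+ py+, are the double crossovers. Comparing them with the parentals, only the t allele has switched, so t is the middle locus and the order is py – t – s.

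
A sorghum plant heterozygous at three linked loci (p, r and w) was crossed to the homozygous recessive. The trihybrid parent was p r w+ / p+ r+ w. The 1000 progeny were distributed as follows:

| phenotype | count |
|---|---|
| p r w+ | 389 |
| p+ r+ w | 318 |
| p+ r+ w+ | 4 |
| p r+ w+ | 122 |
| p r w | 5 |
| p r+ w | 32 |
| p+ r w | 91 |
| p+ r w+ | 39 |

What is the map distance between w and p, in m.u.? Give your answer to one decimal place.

The two rarest classes, p r w and p+ r+ w+, are the double crossovers. Comparing them with the parentals, only the w allele has switched, so w is the middle locus and the order is r – w – p.
Crossovers in the w–p interval produce the single-crossover classes p+ r w+ and p r+ w (39 + 32 = 71) plus the double crossovers (9).
RF(w–p) = (71 + 9) / 1000 = 80/1000 = 0.0800 → 8.0 m.u.

8.0 m.u.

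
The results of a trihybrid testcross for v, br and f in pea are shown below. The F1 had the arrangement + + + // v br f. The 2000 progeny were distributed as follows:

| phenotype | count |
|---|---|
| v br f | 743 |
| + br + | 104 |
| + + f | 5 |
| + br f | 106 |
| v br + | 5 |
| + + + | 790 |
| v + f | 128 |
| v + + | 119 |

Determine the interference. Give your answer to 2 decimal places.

The two rarest classes, + + f and v br +, are the double crossovers. Comparing them with the parentals, only the f allele has switched, so f is the middle locus and the order is v – f – br.
v–f: (225 + 10)/2000 = 0.1175; f–br: (232 + 10)/2000 = 0.1210.
Expected DCO frequency = 0.1175 × 0.1210 ≈ 0.01422; observed = 10/2000 ≈ 0.00500.
Coefficient of coincidence = 0.00500/0.01422 ≈ 0.35; interference = 1 − 0.35 = 0.65.

0.65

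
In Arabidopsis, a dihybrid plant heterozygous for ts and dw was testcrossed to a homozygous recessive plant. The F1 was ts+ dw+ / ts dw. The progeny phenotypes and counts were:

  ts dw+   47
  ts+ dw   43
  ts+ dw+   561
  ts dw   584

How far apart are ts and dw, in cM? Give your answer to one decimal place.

The recombinant classes are ts+ dw and ts dw+: 43 + 47 = 90.
Recombination frequency = 90/1235 = 0.0729 ≈ 7.3%, i.e. 7.3 cM.

7.3 cM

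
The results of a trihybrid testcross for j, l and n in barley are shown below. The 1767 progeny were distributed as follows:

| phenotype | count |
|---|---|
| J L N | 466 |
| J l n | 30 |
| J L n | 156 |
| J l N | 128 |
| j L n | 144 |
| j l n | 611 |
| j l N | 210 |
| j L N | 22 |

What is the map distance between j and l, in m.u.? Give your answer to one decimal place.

The two most frequent reciprocal classes, J L N and j l n, are the parental types, so the F1 was J L N / j l n.
The two rarest classes, j L N and J l n, are the double crossovers. Comparing them with the parentals, only the j allele has switched, so j is the middle locus and the order is l – j – n.
Crossovers in the l–j interval produce the single-crossover classes J l N and j L n (128 + 144 = 272) plus the double crossovers (52).
RF(l–j) = (272 + 52) / 1767 = 324/1767 = 0.1834 → 18.3 m.u.

18.3 m.u.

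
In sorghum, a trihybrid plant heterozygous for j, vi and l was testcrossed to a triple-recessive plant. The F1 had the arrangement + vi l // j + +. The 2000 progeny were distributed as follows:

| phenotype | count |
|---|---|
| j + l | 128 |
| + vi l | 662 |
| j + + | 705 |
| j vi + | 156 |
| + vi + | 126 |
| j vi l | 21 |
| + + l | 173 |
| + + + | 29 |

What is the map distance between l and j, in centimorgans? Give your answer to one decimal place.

The two rarest classes, j vi l and + + +, are the double crossovers. Comparing them with the parentals, only the j allele has switched, so j is the middle locus and the order is l – j – vi.
Crossovers in the l–j interval produce the single-crossover classes + vi + and j + l (126 + 128 = 254) plus the double crossovers (50).
RF(l–j) = (254 + 50) / 2000 = 304/2000 = 0.1520 → 15.2 centimorgans.

15.2 centimorgans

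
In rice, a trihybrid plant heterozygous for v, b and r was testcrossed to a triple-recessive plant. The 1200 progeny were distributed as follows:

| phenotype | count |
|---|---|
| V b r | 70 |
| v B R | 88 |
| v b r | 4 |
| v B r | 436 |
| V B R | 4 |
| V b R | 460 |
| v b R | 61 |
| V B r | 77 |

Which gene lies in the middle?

The two most frequent reciprocal classes, V b R and v B r, are the parental types, so the F1 was V b R / v B r.
The two rarest classes, V B R and v b r, are the double crossovers. Comparing them with the parentals, only the b allele has switched, so b is the middle locus and the order is r – b – v.

b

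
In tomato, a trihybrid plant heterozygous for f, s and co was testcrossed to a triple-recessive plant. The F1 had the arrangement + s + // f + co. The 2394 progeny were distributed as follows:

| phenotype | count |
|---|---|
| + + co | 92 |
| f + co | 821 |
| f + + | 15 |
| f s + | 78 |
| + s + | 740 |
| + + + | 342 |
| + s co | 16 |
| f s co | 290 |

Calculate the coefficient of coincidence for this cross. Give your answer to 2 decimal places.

0.56

The two rarest classes, + s co and f + +, are the double crossovers. Comparing them with the parentals, only the co allele has switched, so co is the middle locus and the order is f – co – s.
f–co: (170 + 31)/2394 = 0.0840; co–s: (632 + 31)/2394 = 0.2769.
Expected DCO frequency = 0.0840 × 0.2769 ≈ 0.02326; observed = 31/2394 ≈ 0.01295.
Coefficient of coincidence = 0.01295/0.02326 ≈ 0.56.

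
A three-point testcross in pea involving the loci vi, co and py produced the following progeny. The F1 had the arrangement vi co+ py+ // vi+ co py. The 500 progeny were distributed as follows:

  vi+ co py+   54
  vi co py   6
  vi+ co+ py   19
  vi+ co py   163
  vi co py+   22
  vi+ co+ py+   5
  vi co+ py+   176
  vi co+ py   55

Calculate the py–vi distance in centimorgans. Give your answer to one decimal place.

The two rarest classes, vi+ co+ py+ and vi co py, are the double crossovers. Comparing them with the parentals, only the vi allele has switched, so vi is the middle locus and the order is co – vi – py.
Crossovers in the vi–py interval produce the single-crossover classes vi co+ py and vi+ co py+ (55 + 54 = 109) plus the double crossovers (11).
RF(vi–py) = (109 + 11) / 500 = 120/500 = 0.2400 → 24.0 centimorgans.

24.0 centimorgans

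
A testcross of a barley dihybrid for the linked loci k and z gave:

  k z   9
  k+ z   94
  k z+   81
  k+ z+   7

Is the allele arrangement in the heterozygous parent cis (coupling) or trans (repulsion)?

trans

The two most frequent classes are k+ z (94) and k z+ (81); these are the parental (non-recombinant) types.
So the F1 carried k+ z on one chromosome and k z+ on the other — the recessive alleles are on opposite chromosomes (trans / repulsion).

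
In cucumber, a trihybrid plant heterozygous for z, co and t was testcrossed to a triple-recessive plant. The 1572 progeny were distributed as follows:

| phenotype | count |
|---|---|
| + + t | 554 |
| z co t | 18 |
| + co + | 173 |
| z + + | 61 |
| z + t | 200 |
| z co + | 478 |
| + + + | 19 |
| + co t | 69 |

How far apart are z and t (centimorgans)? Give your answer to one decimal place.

26.1 centimorgans

The two most frequent reciprocal classes, + + t and z co +, are the parental types, so the F1 was + + t / z co +.
The two rarest classes, + + + and z co t, are the double crossovers. Comparing them with the parentals, only the t allele has switched, so t is the middle locus and the order is co – t – z.
Crossovers in the t–z interval produce the single-crossover classes z + t and + co + (200 + 173 = 373) plus the double crossovers (37).
RF(t–z) = (373 + 37) / 1572 = 410/1572 = 0.2608 → 26.1 centimorgans.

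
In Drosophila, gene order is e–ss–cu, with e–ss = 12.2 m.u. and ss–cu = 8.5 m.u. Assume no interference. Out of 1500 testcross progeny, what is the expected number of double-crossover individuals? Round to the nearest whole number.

Map distances give recombination frequencies of 0.122 and 0.085 for the two intervals.
With no interference, expected double-crossover frequency = 0.122 × 0.085 = 0.01037.
Expected number = 0.01037 × 1500 = 15.56 ≈ 16.

16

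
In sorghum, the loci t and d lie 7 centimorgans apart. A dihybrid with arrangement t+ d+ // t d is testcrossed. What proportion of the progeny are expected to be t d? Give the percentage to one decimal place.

46.5%

A map distance of 7 centimorgans corresponds to a recombination frequency of 0.070.
The F1 is t+ d+ / t d, so t d is a parental gamete class with expected frequency (1 − r)/2 = 0.930/2 = 0.4650.
That is 0.4650 = 46.5% of the progeny.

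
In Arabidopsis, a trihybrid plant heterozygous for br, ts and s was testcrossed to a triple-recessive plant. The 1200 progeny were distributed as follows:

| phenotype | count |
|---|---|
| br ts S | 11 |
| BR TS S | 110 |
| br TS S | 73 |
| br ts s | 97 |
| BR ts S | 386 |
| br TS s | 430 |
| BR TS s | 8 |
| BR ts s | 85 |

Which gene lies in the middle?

The two most frequent reciprocal classes, br TS s and BR ts S, are the parental types, so the F1 was br TS s / BR ts S.
The two rarest classes, BR TS s and br ts S, are the double crossovers. Comparing them with the parentals, only the br allele has switched, so br is the middle locus and the order is s – br – ts.

br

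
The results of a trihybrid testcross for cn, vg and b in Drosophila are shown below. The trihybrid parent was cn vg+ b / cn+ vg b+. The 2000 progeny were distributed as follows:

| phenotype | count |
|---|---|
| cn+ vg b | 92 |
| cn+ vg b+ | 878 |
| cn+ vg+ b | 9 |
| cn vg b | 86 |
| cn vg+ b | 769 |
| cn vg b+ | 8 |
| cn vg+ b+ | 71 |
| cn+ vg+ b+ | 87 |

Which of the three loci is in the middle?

The two rarest classes, cn+ vg+ b and cn vg b+, are the double crossovers. Comparing them with the parentals, only the cn allele has switched, so cn is the middle locus and the order is vg – cn – b.

cn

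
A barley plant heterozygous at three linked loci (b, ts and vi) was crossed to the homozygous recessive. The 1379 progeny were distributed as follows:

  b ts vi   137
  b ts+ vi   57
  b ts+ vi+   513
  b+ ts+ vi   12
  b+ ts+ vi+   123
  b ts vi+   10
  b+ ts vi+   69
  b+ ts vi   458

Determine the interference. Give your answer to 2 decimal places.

0.27

The two most frequent reciprocal classes, b ts+ vi+ and b+ ts vi, are the parental types, so the F1 was b ts+ vi+ / b+ ts vi.
The two rarest classes, b ts vi+ and b+ ts+ vi, are the double crossovers. Comparing them with the parentals, only the ts allele has switched, so ts is the middle locus and the order is vi – ts – b.
vi–ts: (126 + 22)/1379 = 0.1073; ts–b: (260 + 22)/1379 = 0.2045.
Expected DCO frequency = 0.1073 × 0.2045 ≈ 0.02194; observed = 22/1379 ≈ 0.01595.
Coefficient of coincidence = 0.01595/0.02194 ≈ 0.73; interference = 1 − 0.73 = 0.27.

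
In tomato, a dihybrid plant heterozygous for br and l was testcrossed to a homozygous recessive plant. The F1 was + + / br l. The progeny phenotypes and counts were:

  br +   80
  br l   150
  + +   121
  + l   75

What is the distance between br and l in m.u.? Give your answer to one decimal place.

The recombinant classes are + l and br +: 75 + 80 = 155.
Recombination frequency = 155/426 = 0.3638 ≈ 36.4%, i.e. 36.4 m.u.

36.4 m.u.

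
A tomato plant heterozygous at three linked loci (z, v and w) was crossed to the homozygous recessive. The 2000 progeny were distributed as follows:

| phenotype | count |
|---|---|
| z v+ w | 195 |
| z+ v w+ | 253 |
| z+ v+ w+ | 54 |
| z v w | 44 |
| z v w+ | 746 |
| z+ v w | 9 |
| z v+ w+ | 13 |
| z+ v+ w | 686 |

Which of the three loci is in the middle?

v

The two most frequent reciprocal classes, z+ v+ w and z v w+, are the parental types, so the F1 was z+ v+ w / z v w+.
The two rarest classes, z+ v w and z v+ w+, are the double crossovers. Comparing them with the parentals, only the v allele has switched, so v is the middle locus and the order is w – v – z.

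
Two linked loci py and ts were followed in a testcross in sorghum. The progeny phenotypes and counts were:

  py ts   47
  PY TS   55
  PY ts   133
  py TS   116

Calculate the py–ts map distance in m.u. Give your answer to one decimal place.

The two most frequent classes, PY ts (133) and py TS (116), are the parental types, so the F1 was PY ts / py TS.
The recombinant classes are PY TS and py ts: 55 + 47 = 102.
Recombination frequency = 102/351 = 0.2906 ≈ 29.1%, i.e. 29.1 m.u.

29.1 m.u.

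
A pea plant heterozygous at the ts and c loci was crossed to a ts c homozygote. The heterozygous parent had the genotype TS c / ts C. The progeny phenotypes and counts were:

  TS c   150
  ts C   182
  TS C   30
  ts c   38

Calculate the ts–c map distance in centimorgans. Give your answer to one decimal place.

17.0 centimorgans

The recombinant classes are TS C and ts c: 30 + 38 = 68.
Recombination frequency = 68/400 = 0.1700 ≈ 17.0%, i.e. 17.0 centimorgans.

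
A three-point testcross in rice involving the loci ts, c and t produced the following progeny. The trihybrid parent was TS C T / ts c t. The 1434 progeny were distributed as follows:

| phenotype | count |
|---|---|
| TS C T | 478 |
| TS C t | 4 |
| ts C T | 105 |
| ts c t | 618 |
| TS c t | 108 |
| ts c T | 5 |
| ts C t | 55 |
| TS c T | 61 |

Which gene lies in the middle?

t

The two rarest classes, TS C t and ts c T, are the double crossovers. Comparing them with the parentals, only the t allele has switched, so t is the middle locus and the order is ts – t – c.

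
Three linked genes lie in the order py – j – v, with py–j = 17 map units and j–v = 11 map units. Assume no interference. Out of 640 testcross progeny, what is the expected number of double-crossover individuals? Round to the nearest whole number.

12

Map distances give recombination frequencies of 0.170 and 0.110 for the two intervals.
With no interference, expected double-crossover frequency = 0.170 × 0.110 = 0.01870.
Expected number = 0.01870 × 640 = 11.97 ≈ 12.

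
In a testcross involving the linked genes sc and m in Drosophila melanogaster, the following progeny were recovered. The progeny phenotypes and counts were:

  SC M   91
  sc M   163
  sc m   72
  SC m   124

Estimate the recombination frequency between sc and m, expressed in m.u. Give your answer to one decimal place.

The two most frequent classes, SC m (124) and sc M (163), are the parental types, so the F1 was SC m / sc M.
The recombinant classes are SC M and sc m: 91 + 72 = 163.
Recombination frequency = 163/450 = 0.3622 ≈ 36.2%, i.e. 36.2 m.u.

36.2 m.u.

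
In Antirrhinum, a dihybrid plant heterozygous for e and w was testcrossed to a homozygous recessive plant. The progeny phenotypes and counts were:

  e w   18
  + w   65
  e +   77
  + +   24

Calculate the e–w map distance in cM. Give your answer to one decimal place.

22.8 cM

The two most frequent classes, + w (65) and e + (77), are the parental types, so the F1 was + w / e +.
The recombinant classes are + + and e w: 24 + 18 = 42.
Recombination frequency = 42/184 = 0.2283 ≈ 22.8%, i.e. 22.8 cM.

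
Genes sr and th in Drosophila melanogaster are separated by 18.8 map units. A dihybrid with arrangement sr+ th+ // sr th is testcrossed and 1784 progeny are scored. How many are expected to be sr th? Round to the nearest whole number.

724

A map distance of 18.8 map units corresponds to a recombination frequency of 0.188.
The F1 is sr+ th+ / sr th, so sr th is a parental gamete class with expected frequency (1 − r)/2 = 0.812/2 = 0.4060.
Expected number = 0.4060 × 1784 = 724.30 ≈ 724.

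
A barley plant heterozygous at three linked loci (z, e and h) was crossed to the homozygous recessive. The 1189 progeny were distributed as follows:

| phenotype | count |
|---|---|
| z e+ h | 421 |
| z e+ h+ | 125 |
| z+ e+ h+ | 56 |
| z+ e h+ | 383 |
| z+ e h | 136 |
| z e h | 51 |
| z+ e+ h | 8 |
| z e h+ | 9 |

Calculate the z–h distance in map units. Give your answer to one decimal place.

The two most frequent reciprocal classes, z+ e h+ and z e+ h, are the parental types, so the F1 was z+ e h+ / z e+ h.
The two rarest classes, z e h+ and z+ e+ h, are the double crossovers. Comparing them with the parentals, only the z allele has switched, so z is the middle locus and the order is h – z – e.
Crossovers in the h–z interval produce the single-crossover classes z+ e h and z e+ h+ (136 + 125 = 261) plus the double crossovers (17).
RF(h–z) = (261 + 17) / 1189 = 278/1189 = 0.2338 → 23.4 map units.

23.4 map units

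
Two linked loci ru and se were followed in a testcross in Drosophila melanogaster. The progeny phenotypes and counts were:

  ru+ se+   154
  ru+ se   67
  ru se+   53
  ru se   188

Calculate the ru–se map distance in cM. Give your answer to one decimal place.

The two most frequent classes, ru+ se+ (154) and ru se (188), are the parental types, so the F1 was ru+ se+ / ru se.
The recombinant classes are ru+ se and ru se+: 67 + 53 = 120.
Recombination frequency = 120/462 = 0.2597 ≈ 26.0%, i.e. 26.0 cM.

26.0 cM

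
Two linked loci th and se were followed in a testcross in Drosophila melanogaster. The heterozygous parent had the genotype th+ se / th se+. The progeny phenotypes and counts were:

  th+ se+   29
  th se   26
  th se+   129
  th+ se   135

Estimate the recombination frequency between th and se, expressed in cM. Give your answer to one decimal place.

The recombinant classes are th+ se+ and th se: 29 + 26 = 55.
Recombination frequency = 55/319 = 0.1724 ≈ 17.2%, i.e. 17.2 cM.

17.2 cM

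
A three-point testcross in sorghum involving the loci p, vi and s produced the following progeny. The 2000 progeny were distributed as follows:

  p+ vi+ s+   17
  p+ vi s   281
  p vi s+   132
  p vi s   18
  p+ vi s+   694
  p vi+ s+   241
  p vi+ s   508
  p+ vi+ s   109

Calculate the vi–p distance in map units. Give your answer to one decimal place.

13.8 map units

The two most frequent reciprocal classes, p+ vi s+ and p vi+ s, are the parental types, so the F1 was p+ vi s+ / p vi+ s.
The two rarest classes, p+ vi+ s+ and p vi s, are the double crossovers. Comparing them with the parentals, only the vi allele has switched, so vi is the middle locus and the order is p – vi – s.
Crossovers in the p–vi interval produce the single-crossover classes p vi s+ and p+ vi+ s (132 + 109 = 241) plus the double crossovers (35).
RF(p–vi) = (241 + 35) / 2000 = 276/2000 = 0.1380 → 13.8 map units.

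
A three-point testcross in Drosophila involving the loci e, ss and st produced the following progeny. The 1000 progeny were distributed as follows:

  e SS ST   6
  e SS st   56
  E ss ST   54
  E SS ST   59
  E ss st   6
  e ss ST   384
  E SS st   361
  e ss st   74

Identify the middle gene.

ss

The two most frequent reciprocal classes, E SS st and e ss ST, are the parental types, so the F1 was E SS st / e ss ST.
The two rarest classes, E ss st and e SS ST, are the double crossovers. Comparing them with the parentals, only the ss allele has switched, so ss is the middle locus and the order is e – ss – st.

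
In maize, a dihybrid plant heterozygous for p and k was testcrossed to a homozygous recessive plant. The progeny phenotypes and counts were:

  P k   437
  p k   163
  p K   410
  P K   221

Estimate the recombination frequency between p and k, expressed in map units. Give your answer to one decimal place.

31.2 map units

The two most frequent classes, P k (437) and p K (410), are the parental types, so the F1 was P k / p K.
The recombinant classes are P K and p k: 221 + 163 = 384.
Recombination frequency = 384/1231 = 0.3119 ≈ 31.2%, i.e. 31.2 map units.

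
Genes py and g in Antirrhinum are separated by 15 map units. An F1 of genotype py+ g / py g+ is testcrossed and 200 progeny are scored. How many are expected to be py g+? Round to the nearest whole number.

A map distance of 15 map units corresponds to a recombination frequency of 0.150.
The F1 is py+ g / py g+, so py g+ is a parental gamete class with expected frequency (1 − r)/2 = 0.850/2 = 0.4250.
Expected number = 0.4250 × 200 = 85.00 ≈ 85.

85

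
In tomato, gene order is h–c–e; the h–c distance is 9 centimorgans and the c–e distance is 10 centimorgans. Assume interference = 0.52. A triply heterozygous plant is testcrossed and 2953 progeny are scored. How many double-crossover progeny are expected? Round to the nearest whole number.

13

Map distances give recombination frequencies of 0.090 and 0.100 for the two intervals.
With interference 0.52 (so coincidence = 0.48), expected double-crossover frequency = 0.090 × 0.100 × 0.48 = 0.00432.
Expected number = 0.00432 × 2953 = 12.76 ≈ 13.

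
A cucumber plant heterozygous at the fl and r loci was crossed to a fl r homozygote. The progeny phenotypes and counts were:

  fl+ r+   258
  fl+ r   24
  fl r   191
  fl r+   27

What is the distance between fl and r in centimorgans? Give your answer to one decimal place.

The two most frequent classes, fl+ r+ (258) and fl r (191), are the parental types, so the F1 was fl+ r+ / fl r.
The recombinant classes are fl+ r and fl r+: 24 + 27 = 51.
Recombination frequency = 51/500 = 0.1020 ≈ 10.2%, i.e. 10.2 centimorgans.

10.2 centimorgans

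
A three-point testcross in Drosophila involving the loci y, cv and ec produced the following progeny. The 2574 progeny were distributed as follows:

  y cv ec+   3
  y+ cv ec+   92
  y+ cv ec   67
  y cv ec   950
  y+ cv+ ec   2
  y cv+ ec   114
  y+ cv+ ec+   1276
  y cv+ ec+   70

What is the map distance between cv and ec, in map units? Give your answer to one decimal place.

8.2 map units

The two most frequent reciprocal classes, y+ cv+ ec+ and y cv ec, are the parental types, so the F1 was y+ cv+ ec+ / y cv ec.
The two rarest classes, y+ cv+ ec and y cv ec+, are the double crossovers. Comparing them with the parentals, only the ec allele has switched, so ec is the middle locus and the order is cv – ec – y.
Crossovers in the cv–ec interval produce the single-crossover classes y+ cv ec+ and y cv+ ec (92 + 114 = 206) plus the double crossovers (5).
RF(cv–ec) = (206 + 5) / 2574 = 211/2574 = 0.0820 → 8.2 map units.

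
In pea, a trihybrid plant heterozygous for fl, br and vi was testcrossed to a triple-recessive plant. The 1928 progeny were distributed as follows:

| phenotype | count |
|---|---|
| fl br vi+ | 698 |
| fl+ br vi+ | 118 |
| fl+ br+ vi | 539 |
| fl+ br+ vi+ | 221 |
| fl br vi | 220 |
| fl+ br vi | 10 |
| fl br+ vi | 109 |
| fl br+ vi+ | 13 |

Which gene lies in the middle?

The two most frequent reciprocal classes, fl+ br+ vi and fl br vi+, are the parental types, so the F1 was fl+ br+ vi / fl br vi+.
The two rarest classes, fl+ br vi and fl br+ vi+, are the double crossovers. Comparing them with the parentals, only the br allele has switched, so br is the middle locus and the order is vi – br – fl.

br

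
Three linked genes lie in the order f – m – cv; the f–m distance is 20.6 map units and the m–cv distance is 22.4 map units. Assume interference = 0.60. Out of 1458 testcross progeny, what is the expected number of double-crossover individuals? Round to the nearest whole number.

27

Map distances give recombination frequencies of 0.206 and 0.224 for the two intervals.
With interference 0.60 (so coincidence = 0.40), expected double-crossover frequency = 0.206 × 0.224 × 0.40 = 0.01846.
Expected number = 0.01846 × 1458 = 26.91 ≈ 27.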